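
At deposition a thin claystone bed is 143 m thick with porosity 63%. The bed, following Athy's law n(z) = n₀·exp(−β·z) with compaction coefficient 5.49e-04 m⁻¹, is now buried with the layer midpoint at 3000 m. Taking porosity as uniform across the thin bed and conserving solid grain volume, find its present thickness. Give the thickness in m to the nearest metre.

60 m

Working in km (1 km = 1000 m; β in km⁻¹ = β in m⁻¹ × 1000):
Porosity at 3 km: n = 0.63·exp(−0.549×3) = 0.1214
Solid-volume conservation: h(1−n) = h₀(1−n₀) ⇒ h = h₀·(1−n₀)/(1−n)
h = 0.143 × (1 − 0.63)/(1 − 0.1214) = 0.143 × 0.4211 = 0.0602 km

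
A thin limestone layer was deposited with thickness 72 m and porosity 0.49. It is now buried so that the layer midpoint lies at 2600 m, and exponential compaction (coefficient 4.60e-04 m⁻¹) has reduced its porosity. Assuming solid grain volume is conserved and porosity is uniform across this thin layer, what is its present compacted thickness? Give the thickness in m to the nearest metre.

Working in km (1 km = 1000 m; β in km⁻¹ = β in m⁻¹ × 1000):
Porosity at 2.6 km: n = 0.49·exp(−0.46×2.6) = 0.1482
Solid-volume conservation: h(1−n) = h₀(1−n₀) ⇒ h = h₀·(1−n₀)/(1−n)
h = 0.072 × (1 − 0.49)/(1 − 0.1482) = 0.072 × 0.5987 = 0.0431 km

43 m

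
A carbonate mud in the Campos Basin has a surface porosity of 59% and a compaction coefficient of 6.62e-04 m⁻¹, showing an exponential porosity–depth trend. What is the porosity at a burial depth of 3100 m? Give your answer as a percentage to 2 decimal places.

Working in km (1 km = 1000 m; k in km⁻¹ = k in m⁻¹ × 1000):
n = n₀·exp(−k·z) = 0.59 × exp(−0.662 × 3.1) = 0.59 × exp(−2.052)
  = 0.59 × 0.1285 = 0.0758

7.58%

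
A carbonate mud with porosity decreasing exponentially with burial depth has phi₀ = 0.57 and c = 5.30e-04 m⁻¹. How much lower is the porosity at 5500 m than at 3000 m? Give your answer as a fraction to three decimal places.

0.085

Working in km (1 km = 1000 m; c in km⁻¹ = c in m⁻¹ × 1000):
phi(3) = 0.57·e^(−0.53×3) = 0.1162
phi(5.5) = 0.57·e^(−0.53×5.5) = 0.0309
Δphi = 0.1162 − 0.0309 = 0.0853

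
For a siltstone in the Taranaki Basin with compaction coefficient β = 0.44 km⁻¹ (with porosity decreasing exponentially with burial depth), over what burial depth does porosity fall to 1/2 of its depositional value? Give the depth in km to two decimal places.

n/n₀ = 1/2 ⇒ exp(−β·Z) = 1/2 ⇒ Z = ln(2) / β
Z = 0.6931 / 0.44 = 1.575 km

1.58 km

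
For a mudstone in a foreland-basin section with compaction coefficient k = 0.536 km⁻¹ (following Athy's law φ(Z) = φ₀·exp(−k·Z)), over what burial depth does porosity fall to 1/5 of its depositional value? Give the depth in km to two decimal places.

3.00 km

φ/φ₀ = 1/5 ⇒ exp(−k·Z) = 1/5 ⇒ Z = ln(5) / k
Z = 1.6094 / 0.536 = 3.003 km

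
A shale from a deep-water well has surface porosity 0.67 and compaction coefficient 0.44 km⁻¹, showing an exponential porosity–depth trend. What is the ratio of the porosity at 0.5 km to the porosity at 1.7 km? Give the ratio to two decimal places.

1.70

n(z₁)/n(z₂) = e^(−k·z₁)/e^(−k·z₂) = e^{k(z₂−z₁)}
= exp(0.44 × 1.2) = exp(0.528) = 1.6955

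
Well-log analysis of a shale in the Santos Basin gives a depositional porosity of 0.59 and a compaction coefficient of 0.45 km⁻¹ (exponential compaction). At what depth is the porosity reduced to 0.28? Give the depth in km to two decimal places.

Invert Athy's law: z = ln(φ₀/φ) / k
z = ln(0.59/0.28) / 0.45 = ln(2.107) / 0.45 = 0.7453 / 0.45 = 1.656 km

1.66 km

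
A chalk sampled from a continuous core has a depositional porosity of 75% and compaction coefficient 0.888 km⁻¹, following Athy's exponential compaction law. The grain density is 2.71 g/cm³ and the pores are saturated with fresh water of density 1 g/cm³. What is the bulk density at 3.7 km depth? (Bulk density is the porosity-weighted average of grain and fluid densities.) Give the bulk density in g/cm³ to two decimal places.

Porosity at depth: phi = 0.75·exp(−0.888×3.7) = 0.75×0.0374 = 0.0281
Bulk density: ρ_b = (1−phi)ρ_g + phi·ρ_f = 0.9719×2.71 + 0.0281×1
       = 2.634 + 0.028 = 2.662 g/cm³

2.66 g/cm³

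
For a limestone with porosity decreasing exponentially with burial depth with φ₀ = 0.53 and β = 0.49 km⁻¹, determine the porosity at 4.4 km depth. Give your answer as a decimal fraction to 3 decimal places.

φ = φ₀·exp(−β·Z) = 0.53 × exp(−0.49 × 4.4) = 0.53 × exp(−2.156)
  = 0.53 × 0.1158 = 0.0614

0.061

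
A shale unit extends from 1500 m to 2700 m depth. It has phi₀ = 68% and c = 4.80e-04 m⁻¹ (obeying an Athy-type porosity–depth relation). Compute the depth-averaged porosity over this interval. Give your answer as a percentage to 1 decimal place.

25.2%

Working in km (1 km = 1000 m; c in km⁻¹ = c in m⁻¹ × 1000):
⟨phi⟩ = (1/(z₂−z₁)) ∫ phi₀ e^(−cz) dz = phi₀·(e^(−c·z₁) − e^(−c·z₂)) / (c·(z₂−z₁))
e^(−0.48×1.5) = 0.4868; e^(−0.48×2.7) = 0.2736
⟨phi⟩ = 0.68 × (0.4868 − 0.2736) / (0.48 × 1.2) = 0.68 × 0.3700 = 0.2516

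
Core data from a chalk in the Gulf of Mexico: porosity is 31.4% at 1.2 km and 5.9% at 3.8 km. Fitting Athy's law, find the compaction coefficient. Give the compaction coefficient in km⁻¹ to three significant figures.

Athy: n(z) = n₀ e^(−βz) ⇒ n₁/n₂ = e^{β(z₂−z₁)} ⇒ β = ln(n₁/n₂)/(z₂−z₁)
β = ln(0.314/0.059) / (3.8 − 1.2) = ln(5.322) / 2.6 = 1.6719 / 2.6 = 0.643 km⁻¹

0.643 km⁻¹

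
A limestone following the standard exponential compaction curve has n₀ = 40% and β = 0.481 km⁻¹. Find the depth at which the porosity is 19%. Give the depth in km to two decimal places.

1.55 km

Invert Athy's law: d = ln(n₀/n) / β
d = ln(0.4/0.19) / 0.481 = ln(2.105) / 0.481 = 0.7444 / 0.481 = 1.548 km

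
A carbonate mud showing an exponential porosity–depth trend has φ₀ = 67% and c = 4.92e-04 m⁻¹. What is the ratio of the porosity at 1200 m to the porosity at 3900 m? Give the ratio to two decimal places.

3.77

Working in km (1 km = 1000 m; c in km⁻¹ = c in m⁻¹ × 1000):
φ(z₁)/φ(z₂) = e^(−c·z₁)/e^(−c·z₂) = e^{c(z₂−z₁)}
= exp(0.492 × 2.7) = exp(1.328) = 3.7750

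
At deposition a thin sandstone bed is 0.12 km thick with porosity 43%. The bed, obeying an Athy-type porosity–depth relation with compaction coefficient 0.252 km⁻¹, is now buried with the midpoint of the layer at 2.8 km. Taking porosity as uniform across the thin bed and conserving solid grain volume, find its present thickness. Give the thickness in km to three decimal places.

0.087 km

Porosity at 2.8 km: phi = 0.43·exp(−0.252×2.8) = 0.2123
Solid-volume conservation: h(1−phi) = h₀(1−phi₀) ⇒ h = h₀·(1−phi₀)/(1−phi)
h = 0.12 × (1 − 0.43)/(1 − 0.2123) = 0.12 × 0.7237 = 0.0868 km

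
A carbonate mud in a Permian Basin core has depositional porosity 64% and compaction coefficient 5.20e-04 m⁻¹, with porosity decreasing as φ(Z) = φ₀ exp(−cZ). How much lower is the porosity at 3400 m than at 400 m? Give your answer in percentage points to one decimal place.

Working in km (1 km = 1000 m; c in km⁻¹ = c in m⁻¹ × 1000):
φ(0.4) = 0.64·e^(−0.52×0.4) = 0.5198
φ(3.4) = 0.64·e^(−0.52×3.4) = 0.1092
Δφ = 0.5198 − 0.1092 = 0.4106

41.1 percentage points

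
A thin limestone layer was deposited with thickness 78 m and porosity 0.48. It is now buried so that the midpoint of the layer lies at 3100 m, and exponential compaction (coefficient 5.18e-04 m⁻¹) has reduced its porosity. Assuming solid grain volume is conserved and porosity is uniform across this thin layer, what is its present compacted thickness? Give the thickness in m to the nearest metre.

Working in km (1 km = 1000 m; β in km⁻¹ = β in m⁻¹ × 1000):
Porosity at 3.1 km: phi = 0.48·exp(−0.518×3.1) = 0.0963
Solid-volume conservation: h(1−phi) = h₀(1−phi₀) ⇒ h = h₀·(1−phi₀)/(1−phi)
h = 0.078 × (1 − 0.48)/(1 − 0.0963) = 0.078 × 0.5754 = 0.0449 km

45 m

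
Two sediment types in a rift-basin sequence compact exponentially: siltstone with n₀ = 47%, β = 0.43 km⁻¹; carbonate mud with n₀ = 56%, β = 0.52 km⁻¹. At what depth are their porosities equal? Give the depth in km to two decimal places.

1.95 km

Set n₀ₐ e^(−βₐZ) = n₀ᵦ e^(−βᵦZ) ⇒ ln(n₀ₐ/n₀ᵦ) = (βₐ − βᵦ)·Z
Z = ln(0.47/0.56) / (0.43 − 0.52) = -0.1752 / -0.09 = 1.947 km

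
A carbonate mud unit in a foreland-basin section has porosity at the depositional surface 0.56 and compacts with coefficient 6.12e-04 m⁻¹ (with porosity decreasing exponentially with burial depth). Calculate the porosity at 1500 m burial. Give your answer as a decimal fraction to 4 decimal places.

0.2236

Working in km (1 km = 1000 m; c in km⁻¹ = c in m⁻¹ × 1000):
phi = phi₀·exp(−c·z) = 0.56 × exp(−0.612 × 1.5) = 0.56 × exp(−0.918)
  = 0.56 × 0.3993 = 0.2236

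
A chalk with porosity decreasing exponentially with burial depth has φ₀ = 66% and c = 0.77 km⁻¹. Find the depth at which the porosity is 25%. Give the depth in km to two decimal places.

1.26 km

Invert Athy's law: d = ln(φ₀/φ) / c
d = ln(0.66/0.25) / 0.77 = ln(2.64) / 0.77 = 0.9708 / 0.77 = 1.261 km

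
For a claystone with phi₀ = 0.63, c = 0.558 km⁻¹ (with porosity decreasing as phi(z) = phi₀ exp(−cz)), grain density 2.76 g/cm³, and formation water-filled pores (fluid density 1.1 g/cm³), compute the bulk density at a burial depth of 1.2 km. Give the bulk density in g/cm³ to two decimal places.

Porosity at depth: phi = 0.63·exp(−0.558×1.2) = 0.63×0.5119 = 0.3225
Bulk density: ρ_b = (1−phi)ρ_g + phi·ρ_f = 0.6775×2.76 + 0.3225×1.1
       = 1.870 + 0.355 = 2.225 g/cm³

2.22 g/cm³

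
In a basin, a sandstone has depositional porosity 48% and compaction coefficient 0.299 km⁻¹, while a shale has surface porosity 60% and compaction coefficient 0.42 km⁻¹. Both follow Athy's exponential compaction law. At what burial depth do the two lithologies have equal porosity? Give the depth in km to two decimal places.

1.84 km

Set n₀ₐ e^(−cₐd) = n₀ᵦ e^(−cᵦd) ⇒ ln(n₀ₐ/n₀ᵦ) = (cₐ − cᵦ)·d
d = ln(0.48/0.6) / (0.299 − 0.42) = -0.2231 / -0.121 = 1.844 km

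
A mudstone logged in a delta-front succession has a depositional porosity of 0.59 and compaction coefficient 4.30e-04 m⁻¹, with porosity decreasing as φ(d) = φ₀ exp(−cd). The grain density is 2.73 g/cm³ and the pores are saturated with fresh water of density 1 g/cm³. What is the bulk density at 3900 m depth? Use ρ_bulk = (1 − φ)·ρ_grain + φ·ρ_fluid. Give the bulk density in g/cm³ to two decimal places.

Working in km (1 km = 1000 m; c in km⁻¹ = c in m⁻¹ × 1000):
Porosity at depth: φ = 0.59·exp(−0.43×3.9) = 0.59×0.1869 = 0.1103
Bulk density: ρ_b = (1−φ)ρ_g + φ·ρ_f = 0.8897×2.73 + 0.1103×1
       = 2.429 + 0.110 = 2.539 g/cm³

2.54 g/cm³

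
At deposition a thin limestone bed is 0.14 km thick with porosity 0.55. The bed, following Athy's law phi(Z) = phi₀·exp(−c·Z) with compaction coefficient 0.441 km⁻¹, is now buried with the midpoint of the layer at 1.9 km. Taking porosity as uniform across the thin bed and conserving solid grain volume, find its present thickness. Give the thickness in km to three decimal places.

0.083 km

Porosity at 1.9 km: phi = 0.55·exp(−0.441×1.9) = 0.2379
Solid-volume conservation: h(1−phi) = h₀(1−phi₀) ⇒ h = h₀·(1−phi₀)/(1−phi)
h = 0.14 × (1 − 0.55)/(1 − 0.2379) = 0.14 × 0.5905 = 0.0827 km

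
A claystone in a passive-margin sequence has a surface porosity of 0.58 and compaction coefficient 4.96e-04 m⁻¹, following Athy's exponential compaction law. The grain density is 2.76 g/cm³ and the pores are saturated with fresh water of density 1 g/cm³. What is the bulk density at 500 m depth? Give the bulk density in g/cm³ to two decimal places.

1.96 g/cm³

Working in km (1 km = 1000 m; c in km⁻¹ = c in m⁻¹ × 1000):
Porosity at depth: φ = 0.58·exp(−0.496×0.5) = 0.58×0.7804 = 0.4526
Bulk density: ρ_b = (1−φ)ρ_g + φ·ρ_f = 0.5474×2.76 + 0.4526×1
       = 1.511 + 0.453 = 1.963 g/cm³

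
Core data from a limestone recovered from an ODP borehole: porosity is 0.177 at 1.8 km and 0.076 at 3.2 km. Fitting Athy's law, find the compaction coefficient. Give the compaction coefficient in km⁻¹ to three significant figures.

Athy: phi(Z) = phi₀ e^(−βZ) ⇒ phi₁/phi₂ = e^{β(Z₂−Z₁)} ⇒ β = ln(phi₁/phi₂)/(Z₂−Z₁)
β = ln(0.177/0.076) / (3.2 − 1.8) = ln(2.329) / 1.4 = 0.8454 / 1.4 = 0.6039 km⁻¹

0.604 km⁻¹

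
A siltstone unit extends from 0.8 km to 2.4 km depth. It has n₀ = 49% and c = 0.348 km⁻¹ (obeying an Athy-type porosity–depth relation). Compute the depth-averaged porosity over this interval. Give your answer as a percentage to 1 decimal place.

⟨n⟩ = (1/(Z₂−Z₁)) ∫ n₀ e^(−cZ) dZ = n₀·(e^(−c·Z₁) − e^(−c·Z₂)) / (c·(Z₂−Z₁))
e^(−0.348×0.8) = 0.7570; e^(−0.348×2.4) = 0.4338
⟨n⟩ = 0.49 × (0.7570 − 0.4338) / (0.348 × 1.6) = 0.49 × 0.5805 = 0.2844

28.4%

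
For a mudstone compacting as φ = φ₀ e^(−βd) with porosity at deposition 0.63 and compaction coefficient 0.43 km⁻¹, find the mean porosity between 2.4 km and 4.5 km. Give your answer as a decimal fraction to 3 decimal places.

0.148

⟨φ⟩ = (1/(d₂−d₁)) ∫ φ₀ e^(−βd) dd = φ₀·(e^(−β·d₁) − e^(−β·d₂)) / (β·(d₂−d₁))
e^(−0.43×2.4) = 0.3563; e^(−0.43×4.5) = 0.1444
⟨φ⟩ = 0.63 × (0.3563 − 0.1444) / (0.43 × 2.1) = 0.63 × 0.2346 = 0.1478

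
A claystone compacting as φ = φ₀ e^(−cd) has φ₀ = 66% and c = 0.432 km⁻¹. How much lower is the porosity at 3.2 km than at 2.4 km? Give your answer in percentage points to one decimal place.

6.8 percentage points

φ(2.4) = 0.66·e^(−0.432×2.4) = 0.2340
φ(3.2) = 0.66·e^(−0.432×3.2) = 0.1656
Δφ = 0.2340 − 0.1656 = 0.0684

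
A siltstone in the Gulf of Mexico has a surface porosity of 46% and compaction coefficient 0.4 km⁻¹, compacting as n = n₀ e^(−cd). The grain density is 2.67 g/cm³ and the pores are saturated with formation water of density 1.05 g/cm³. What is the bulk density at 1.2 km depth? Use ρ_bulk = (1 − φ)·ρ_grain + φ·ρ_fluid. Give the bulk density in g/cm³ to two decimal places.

Porosity at depth: n = 0.46·exp(−0.4×1.2) = 0.46×0.6188 = 0.2846
Bulk density: ρ_b = (1−n)ρ_g + n·ρ_f = 0.7154×2.67 + 0.2846×1.05
       = 1.910 + 0.299 = 2.209 g/cm³

2.21 g/cm³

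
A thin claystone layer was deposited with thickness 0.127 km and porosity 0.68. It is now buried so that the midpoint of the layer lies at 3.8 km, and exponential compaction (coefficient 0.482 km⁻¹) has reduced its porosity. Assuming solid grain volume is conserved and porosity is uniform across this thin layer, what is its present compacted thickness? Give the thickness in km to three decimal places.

Porosity at 3.8 km: phi = 0.68·exp(−0.482×3.8) = 0.1089
Solid-volume conservation: h(1−phi) = h₀(1−phi₀) ⇒ h = h₀·(1−phi₀)/(1−phi)
h = 0.127 × (1 − 0.68)/(1 − 0.1089) = 0.127 × 0.3591 = 0.0456 km

0.046 km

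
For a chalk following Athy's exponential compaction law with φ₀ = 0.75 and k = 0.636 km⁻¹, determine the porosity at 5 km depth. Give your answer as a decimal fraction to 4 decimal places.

φ = φ₀·exp(−k·z) = 0.75 × exp(−0.636 × 5) = 0.75 × exp(−3.18)
  = 0.75 × 0.0416 = 0.0312

0.0312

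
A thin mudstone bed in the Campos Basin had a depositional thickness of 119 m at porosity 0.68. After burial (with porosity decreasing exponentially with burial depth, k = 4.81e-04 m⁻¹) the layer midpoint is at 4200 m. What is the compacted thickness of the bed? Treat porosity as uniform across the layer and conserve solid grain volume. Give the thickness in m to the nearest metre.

42 m

Working in km (1 km = 1000 m; k in km⁻¹ = k in m⁻¹ × 1000):
Porosity at 4.2 km: φ = 0.68·exp(−0.481×4.2) = 0.0902
Solid-volume conservation: h(1−φ) = h₀(1−φ₀) ⇒ h = h₀·(1−φ₀)/(1−φ)
h = 0.119 × (1 − 0.68)/(1 − 0.0902) = 0.119 × 0.3517 = 0.0419 km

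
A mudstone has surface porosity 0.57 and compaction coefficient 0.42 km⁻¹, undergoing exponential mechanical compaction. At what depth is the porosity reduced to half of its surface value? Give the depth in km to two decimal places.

1.65 km

φ/φ₀ = 1/2 ⇒ exp(−k·Z) = 1/2 ⇒ Z = ln(2) / k
Z = 0.6931 / 0.42 = 1.650 km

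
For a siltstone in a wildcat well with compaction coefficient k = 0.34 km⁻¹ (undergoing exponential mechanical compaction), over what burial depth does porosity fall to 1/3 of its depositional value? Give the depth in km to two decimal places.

3.23 km

n/n₀ = 1/3 ⇒ exp(−k·Z) = 1/3 ⇒ Z = ln(3) / k
Z = 1.0986 / 0.34 = 3.231 km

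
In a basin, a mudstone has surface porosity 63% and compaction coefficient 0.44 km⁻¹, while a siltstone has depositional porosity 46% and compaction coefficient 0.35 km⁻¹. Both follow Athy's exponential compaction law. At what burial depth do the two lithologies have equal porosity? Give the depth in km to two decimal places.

Set φ₀ₐ e^(−kₐZ) = φ₀ᵦ e^(−kᵦZ) ⇒ ln(φ₀ₐ/φ₀ᵦ) = (kₐ − kᵦ)·Z
Z = ln(0.63/0.46) / (0.44 − 0.35) = 0.3145 / 0.09 = 3.494 km

3.49 km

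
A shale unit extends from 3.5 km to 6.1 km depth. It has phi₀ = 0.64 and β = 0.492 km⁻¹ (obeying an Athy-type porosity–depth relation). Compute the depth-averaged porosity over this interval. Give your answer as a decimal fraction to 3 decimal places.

⟨phi⟩ = (1/(d₂−d₁)) ∫ phi₀ e^(−βd) dd = phi₀·(e^(−β·d₁) − e^(−β·d₂)) / (β·(d₂−d₁))
e^(−0.492×3.5) = 0.1787; e^(−0.492×6.1) = 0.0497
⟨phi⟩ = 0.64 × (0.1787 − 0.0497) / (0.492 × 2.6) = 0.64 × 0.1008 = 0.0645

0.065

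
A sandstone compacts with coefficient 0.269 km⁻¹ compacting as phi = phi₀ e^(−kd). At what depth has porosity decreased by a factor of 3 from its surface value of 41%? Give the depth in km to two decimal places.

4.08 km

phi/phi₀ = 1/3 ⇒ exp(−k·d) = 1/3 ⇒ d = ln(3) / k
d = 1.0986 / 0.269 = 4.084 km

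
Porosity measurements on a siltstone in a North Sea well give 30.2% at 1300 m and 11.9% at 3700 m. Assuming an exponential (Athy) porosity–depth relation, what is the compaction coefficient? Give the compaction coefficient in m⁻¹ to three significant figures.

0.000388 m⁻¹

Working in km (1 km = 1000 m; c in km⁻¹ = c in m⁻¹ × 1000):
Athy: φ(z) = φ₀ e^(−cz) ⇒ φ₁/φ₂ = e^{c(z₂−z₁)} ⇒ c = ln(φ₁/φ₂)/(z₂−z₁)
c = ln(0.302/0.119) / (3.7 − 1.3) = ln(2.538) / 2.4 = 0.9313 / 2.4 = 0.388 km⁻¹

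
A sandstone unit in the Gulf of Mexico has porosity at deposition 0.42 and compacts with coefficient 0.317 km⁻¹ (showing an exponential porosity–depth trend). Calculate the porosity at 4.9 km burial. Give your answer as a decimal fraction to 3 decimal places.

0.089

n = n₀·exp(−k·d) = 0.42 × exp(−0.317 × 4.9) = 0.42 × exp(−1.553)
  = 0.42 × 0.2115 = 0.0889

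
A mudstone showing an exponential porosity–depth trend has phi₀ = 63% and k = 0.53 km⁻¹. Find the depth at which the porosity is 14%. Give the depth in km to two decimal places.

Invert Athy's law: d = ln(phi₀/phi) / k
d = ln(0.63/0.14) / 0.53 = ln(4.5) / 0.53 = 1.5041 / 0.53 = 2.838 km

2.84 km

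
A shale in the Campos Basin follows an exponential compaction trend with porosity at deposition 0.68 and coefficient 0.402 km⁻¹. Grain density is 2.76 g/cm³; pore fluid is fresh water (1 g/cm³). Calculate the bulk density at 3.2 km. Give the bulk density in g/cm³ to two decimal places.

Porosity at depth: φ = 0.68·exp(−0.402×3.2) = 0.68×0.2763 = 0.1879
Bulk density: ρ_b = (1−φ)ρ_g + φ·ρ_f = 0.8121×2.76 + 0.1879×1
       = 2.242 + 0.188 = 2.429 g/cm³

2.43 g/cm³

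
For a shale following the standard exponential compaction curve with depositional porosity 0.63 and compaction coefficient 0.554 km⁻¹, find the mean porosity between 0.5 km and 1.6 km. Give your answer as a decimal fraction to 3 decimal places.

0.358

⟨phi⟩ = (1/(z₂−z₁)) ∫ phi₀ e^(−kz) dz = phi₀·(e^(−k·z₁) − e^(−k·z₂)) / (k·(z₂−z₁))
e^(−0.554×0.5) = 0.7581; e^(−0.554×1.6) = 0.4121
⟨phi⟩ = 0.63 × (0.7581 − 0.4121) / (0.554 × 1.1) = 0.63 × 0.5676 = 0.3576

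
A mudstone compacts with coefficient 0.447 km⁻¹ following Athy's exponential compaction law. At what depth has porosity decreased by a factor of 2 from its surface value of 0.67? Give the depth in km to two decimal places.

phi/phi₀ = 1/2 ⇒ exp(−k·z) = 1/2 ⇒ z = ln(2) / k
z = 0.6931 / 0.447 = 1.551 km

1.55 km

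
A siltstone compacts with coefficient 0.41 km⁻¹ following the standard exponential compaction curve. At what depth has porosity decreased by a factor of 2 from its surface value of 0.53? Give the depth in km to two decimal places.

1.69 km

φ/φ₀ = 1/2 ⇒ exp(−k·Z) = 1/2 ⇒ Z = ln(2) / k
Z = 0.6931 / 0.41 = 1.691 km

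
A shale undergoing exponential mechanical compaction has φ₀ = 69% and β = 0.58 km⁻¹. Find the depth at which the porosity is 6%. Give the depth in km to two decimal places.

Invert Athy's law: d = ln(φ₀/φ) / β
d = ln(0.69/0.06) / 0.58 = ln(11.5) / 0.58 = 2.4423 / 0.58 = 4.211 km

4.21 km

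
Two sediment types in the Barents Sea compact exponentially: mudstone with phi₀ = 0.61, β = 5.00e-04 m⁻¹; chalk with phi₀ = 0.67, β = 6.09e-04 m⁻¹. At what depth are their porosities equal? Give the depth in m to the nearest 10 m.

Working in km (1 km = 1000 m; β in km⁻¹ = β in m⁻¹ × 1000):
Set phi₀ₐ e^(−βₐd) = phi₀ᵦ e^(−βᵦd) ⇒ ln(phi₀ₐ/phi₀ᵦ) = (βₐ − βᵦ)·d
d = ln(0.61/0.67) / (0.5 − 0.609) = -0.0938 / -0.109 = 0.861 km

860 m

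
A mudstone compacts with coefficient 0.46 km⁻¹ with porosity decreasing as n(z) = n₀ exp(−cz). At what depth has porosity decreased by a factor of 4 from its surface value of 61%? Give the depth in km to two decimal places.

n/n₀ = 1/4 ⇒ exp(−c·z) = 1/4 ⇒ z = ln(4) / c
z = 1.3863 / 0.46 = 3.014 km

3.01 km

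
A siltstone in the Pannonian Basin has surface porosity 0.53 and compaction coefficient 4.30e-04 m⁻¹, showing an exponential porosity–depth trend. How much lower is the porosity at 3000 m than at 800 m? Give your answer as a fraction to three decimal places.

0.230

Working in km (1 km = 1000 m; k in km⁻¹ = k in m⁻¹ × 1000):
n(0.8) = 0.53·e^(−0.43×0.8) = 0.3757
n(3) = 0.53·e^(−0.43×3) = 0.1459
Δn = 0.3757 − 0.1459 = 0.2298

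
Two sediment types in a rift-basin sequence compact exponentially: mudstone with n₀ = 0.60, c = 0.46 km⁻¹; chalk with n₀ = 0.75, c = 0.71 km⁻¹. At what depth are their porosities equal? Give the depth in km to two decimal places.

Set n₀ₐ e^(−cₐZ) = n₀ᵦ e^(−cᵦZ) ⇒ ln(n₀ₐ/n₀ᵦ) = (cₐ − cᵦ)·Z
Z = ln(0.6/0.75) / (0.46 − 0.71) = -0.2231 / -0.25 = 0.893 km

0.89 km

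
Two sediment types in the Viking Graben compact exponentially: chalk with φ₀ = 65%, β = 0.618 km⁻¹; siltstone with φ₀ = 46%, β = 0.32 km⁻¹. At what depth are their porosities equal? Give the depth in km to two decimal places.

Set φ₀ₐ e^(−βₐz) = φ₀ᵦ e^(−βᵦz) ⇒ ln(φ₀ₐ/φ₀ᵦ) = (βₐ − βᵦ)·z
z = ln(0.65/0.46) / (0.618 − 0.32) = 0.3457 / 0.298 = 1.160 km

1.16 km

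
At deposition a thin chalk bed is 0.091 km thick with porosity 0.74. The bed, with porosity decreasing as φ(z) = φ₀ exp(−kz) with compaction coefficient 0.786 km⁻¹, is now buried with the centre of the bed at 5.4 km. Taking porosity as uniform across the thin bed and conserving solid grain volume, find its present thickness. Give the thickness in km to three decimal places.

Porosity at 5.4 km: φ = 0.74·exp(−0.786×5.4) = 0.0106
Solid-volume conservation: h(1−φ) = h₀(1−φ₀) ⇒ h = h₀·(1−φ₀)/(1−φ)
h = 0.091 × (1 − 0.74)/(1 − 0.0106) = 0.091 × 0.2628 = 0.0239 km

0.024 km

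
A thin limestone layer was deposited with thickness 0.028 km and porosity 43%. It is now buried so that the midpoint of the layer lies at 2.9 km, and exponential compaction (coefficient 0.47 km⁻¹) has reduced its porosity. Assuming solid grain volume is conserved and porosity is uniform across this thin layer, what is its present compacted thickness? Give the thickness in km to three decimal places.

0.018 km

Porosity at 2.9 km: φ = 0.43·exp(−0.47×2.9) = 0.1100
Solid-volume conservation: h(1−φ) = h₀(1−φ₀) ⇒ h = h₀·(1−φ₀)/(1−φ)
h = 0.028 × (1 − 0.43)/(1 − 0.1100) = 0.028 × 0.6405 = 0.0179 km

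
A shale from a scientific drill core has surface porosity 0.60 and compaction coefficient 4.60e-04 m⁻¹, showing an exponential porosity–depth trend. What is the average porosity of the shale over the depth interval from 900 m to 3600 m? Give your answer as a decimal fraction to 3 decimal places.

Working in km (1 km = 1000 m; c in km⁻¹ = c in m⁻¹ × 1000):
⟨n⟩ = (1/(z₂−z₁)) ∫ n₀ e^(−cz) dz = n₀·(e^(−c·z₁) − e^(−c·z₂)) / (c·(z₂−z₁))
e^(−0.46×0.9) = 0.6610; e^(−0.46×3.6) = 0.1909
⟨n⟩ = 0.6 × (0.6610 − 0.1909) / (0.46 × 2.7) = 0.6 × 0.3785 = 0.2271

0.227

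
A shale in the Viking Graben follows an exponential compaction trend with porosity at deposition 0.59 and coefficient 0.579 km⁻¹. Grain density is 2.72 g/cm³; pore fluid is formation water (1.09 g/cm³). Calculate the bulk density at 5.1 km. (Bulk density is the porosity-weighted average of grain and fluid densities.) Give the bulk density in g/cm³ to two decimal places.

2.67 g/cm³

Porosity at depth: phi = 0.59·exp(−0.579×5.1) = 0.59×0.0522 = 0.0308
Bulk density: ρ_b = (1−phi)ρ_g + phi·ρ_f = 0.9692×2.72 + 0.0308×1.09
       = 2.636 + 0.034 = 2.670 g/cm³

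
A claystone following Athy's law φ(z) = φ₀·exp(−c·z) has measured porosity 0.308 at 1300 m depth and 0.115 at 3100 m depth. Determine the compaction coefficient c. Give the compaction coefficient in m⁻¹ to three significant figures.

0.000547 m⁻¹

Working in km (1 km = 1000 m; c in km⁻¹ = c in m⁻¹ × 1000):
Athy: φ(z) = φ₀ e^(−cz) ⇒ φ₁/φ₂ = e^{c(z₂−z₁)} ⇒ c = ln(φ₁/φ₂)/(z₂−z₁)
c = ln(0.308/0.115) / (3.1 − 1.3) = ln(2.678) / 1.8 = 0.9852 / 1.8 = 0.5473 km⁻¹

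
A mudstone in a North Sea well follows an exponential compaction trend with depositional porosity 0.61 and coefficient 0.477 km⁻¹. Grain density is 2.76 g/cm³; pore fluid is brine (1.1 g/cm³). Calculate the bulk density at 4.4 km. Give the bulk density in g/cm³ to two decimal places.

2.64 g/cm³

Porosity at depth: phi = 0.61·exp(−0.477×4.4) = 0.61×0.1226 = 0.0748
Bulk density: ρ_b = (1−phi)ρ_g + phi·ρ_f = 0.9252×2.76 + 0.0748×1.1
       = 2.554 + 0.082 = 2.636 g/cm³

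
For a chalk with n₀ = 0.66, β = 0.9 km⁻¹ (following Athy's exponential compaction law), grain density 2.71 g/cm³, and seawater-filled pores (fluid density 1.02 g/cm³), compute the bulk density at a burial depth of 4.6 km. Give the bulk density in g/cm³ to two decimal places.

Porosity at depth: n = 0.66·exp(−0.9×4.6) = 0.66×0.0159 = 0.0105
Bulk density: ρ_b = (1−n)ρ_g + n·ρ_f = 0.9895×2.71 + 0.0105×1.02
       = 2.682 + 0.011 = 2.692 g/cm³

2.69 g/cm³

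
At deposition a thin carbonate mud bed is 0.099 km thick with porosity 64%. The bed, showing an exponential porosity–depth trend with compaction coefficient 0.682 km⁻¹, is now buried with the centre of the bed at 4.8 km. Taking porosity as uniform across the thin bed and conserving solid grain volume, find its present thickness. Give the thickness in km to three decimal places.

Porosity at 4.8 km: phi = 0.64·exp(−0.682×4.8) = 0.0242
Solid-volume conservation: h(1−phi) = h₀(1−phi₀) ⇒ h = h₀·(1−phi₀)/(1−phi)
h = 0.099 × (1 − 0.64)/(1 − 0.0242) = 0.099 × 0.3689 = 0.0365 km

0.037 km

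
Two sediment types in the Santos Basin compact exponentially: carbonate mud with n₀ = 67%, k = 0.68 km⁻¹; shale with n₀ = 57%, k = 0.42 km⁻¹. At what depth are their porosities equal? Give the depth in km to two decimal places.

0.62 km

Set n₀ₐ e^(−kₐz) = n₀ᵦ e^(−kᵦz) ⇒ ln(n₀ₐ/n₀ᵦ) = (kₐ − kᵦ)·z
z = ln(0.67/0.57) / (0.68 − 0.42) = 0.1616 / 0.26 = 0.622 km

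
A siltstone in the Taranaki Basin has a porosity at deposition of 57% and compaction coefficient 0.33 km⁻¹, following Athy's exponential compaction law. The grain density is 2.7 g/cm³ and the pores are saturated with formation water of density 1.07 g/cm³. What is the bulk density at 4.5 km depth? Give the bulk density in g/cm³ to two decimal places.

Porosity at depth: phi = 0.57·exp(−0.33×4.5) = 0.57×0.2265 = 0.1291
Bulk density: ρ_b = (1−phi)ρ_g + phi·ρ_f = 0.8709×2.7 + 0.1291×1.07
       = 2.351 + 0.138 = 2.490 g/cm³

2.49 g/cm³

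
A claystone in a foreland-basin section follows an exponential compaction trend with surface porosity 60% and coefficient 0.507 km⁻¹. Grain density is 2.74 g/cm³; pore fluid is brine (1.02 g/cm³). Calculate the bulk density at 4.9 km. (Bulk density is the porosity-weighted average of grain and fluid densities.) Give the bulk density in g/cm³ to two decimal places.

2.65 g/cm³

Porosity at depth: phi = 0.6·exp(−0.507×4.9) = 0.6×0.0834 = 0.0500
Bulk density: ρ_b = (1−phi)ρ_g + phi·ρ_f = 0.9500×2.74 + 0.0500×1.02
       = 2.603 + 0.051 = 2.654 g/cm³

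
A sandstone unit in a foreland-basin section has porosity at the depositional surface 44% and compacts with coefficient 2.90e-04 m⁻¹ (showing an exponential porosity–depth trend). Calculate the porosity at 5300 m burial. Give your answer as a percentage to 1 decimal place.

Working in km (1 km = 1000 m; β in km⁻¹ = β in m⁻¹ × 1000):
φ = φ₀·exp(−β·z) = 0.44 × exp(−0.29 × 5.3) = 0.44 × exp(−1.537)
  = 0.44 × 0.2150 = 0.0946

9.5%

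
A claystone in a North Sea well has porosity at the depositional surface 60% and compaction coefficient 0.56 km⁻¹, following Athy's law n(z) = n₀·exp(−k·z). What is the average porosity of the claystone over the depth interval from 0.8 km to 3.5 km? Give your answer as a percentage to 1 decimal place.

⟨n⟩ = (1/(z₂−z₁)) ∫ n₀ e^(−kz) dz = n₀·(e^(−k·z₁) − e^(−k·z₂)) / (k·(z₂−z₁))
e^(−0.56×0.8) = 0.6389; e^(−0.56×3.5) = 0.1409
⟨n⟩ = 0.6 × (0.6389 − 0.1409) / (0.56 × 2.7) = 0.6 × 0.3294 = 0.1976

19.8%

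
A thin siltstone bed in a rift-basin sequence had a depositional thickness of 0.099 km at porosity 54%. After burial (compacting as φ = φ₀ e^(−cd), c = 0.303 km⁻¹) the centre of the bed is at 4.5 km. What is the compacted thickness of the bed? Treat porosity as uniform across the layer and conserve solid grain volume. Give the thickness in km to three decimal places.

Porosity at 4.5 km: φ = 0.54·exp(−0.303×4.5) = 0.1381
Solid-volume conservation: h(1−φ) = h₀(1−φ₀) ⇒ h = h₀·(1−φ₀)/(1−φ)
h = 0.099 × (1 − 0.54)/(1 − 0.1381) = 0.099 × 0.5337 = 0.0528 km

0.053 km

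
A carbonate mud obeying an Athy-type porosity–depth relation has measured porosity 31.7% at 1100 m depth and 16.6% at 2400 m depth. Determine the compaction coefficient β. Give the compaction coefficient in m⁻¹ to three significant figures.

0.000498 m⁻¹

Working in km (1 km = 1000 m; β in km⁻¹ = β in m⁻¹ × 1000):
Athy: phi(Z) = phi₀ e^(−βZ) ⇒ phi₁/phi₂ = e^{β(Z₂−Z₁)} ⇒ β = ln(phi₁/phi₂)/(Z₂−Z₁)
β = ln(0.317/0.166) / (2.4 − 1.1) = ln(1.91) / 1.3 = 0.6469 / 1.3 = 0.4976 km⁻¹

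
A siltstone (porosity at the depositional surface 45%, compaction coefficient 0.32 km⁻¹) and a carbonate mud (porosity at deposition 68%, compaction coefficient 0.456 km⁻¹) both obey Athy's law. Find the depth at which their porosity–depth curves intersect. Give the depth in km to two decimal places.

Set n₀ₐ e^(−cₐd) = n₀ᵦ e^(−cᵦd) ⇒ ln(n₀ₐ/n₀ᵦ) = (cₐ − cᵦ)·d
d = ln(0.45/0.68) / (0.32 − 0.456) = -0.4128 / -0.136 = 3.036 km

3.04 km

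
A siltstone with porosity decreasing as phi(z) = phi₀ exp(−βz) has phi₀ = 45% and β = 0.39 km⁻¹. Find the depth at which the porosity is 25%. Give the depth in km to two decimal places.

1.51 km

Invert Athy's law: z = ln(phi₀/phi) / β
z = ln(0.45/0.25) / 0.39 = ln(1.8) / 0.39 = 0.5878 / 0.39 = 1.507 km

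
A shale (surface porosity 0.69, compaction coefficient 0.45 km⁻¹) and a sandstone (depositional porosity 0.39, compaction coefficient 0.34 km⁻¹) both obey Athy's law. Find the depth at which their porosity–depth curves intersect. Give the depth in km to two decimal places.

5.19 km

Set φ₀ₐ e^(−cₐd) = φ₀ᵦ e^(−cᵦd) ⇒ ln(φ₀ₐ/φ₀ᵦ) = (cₐ − cᵦ)·d
d = ln(0.69/0.39) / (0.45 − 0.34) = 0.5705 / 0.11 = 5.187 km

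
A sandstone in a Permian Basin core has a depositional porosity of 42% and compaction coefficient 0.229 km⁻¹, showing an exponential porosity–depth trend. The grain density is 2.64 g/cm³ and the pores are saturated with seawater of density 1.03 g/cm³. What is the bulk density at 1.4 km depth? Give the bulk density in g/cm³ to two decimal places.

Porosity at depth: n = 0.42·exp(−0.229×1.4) = 0.42×0.7257 = 0.3048
Bulk density: ρ_b = (1−n)ρ_g + n·ρ_f = 0.6952×2.64 + 0.3048×1.03
       = 1.835 + 0.314 = 2.149 g/cm³

2.15 g/cm³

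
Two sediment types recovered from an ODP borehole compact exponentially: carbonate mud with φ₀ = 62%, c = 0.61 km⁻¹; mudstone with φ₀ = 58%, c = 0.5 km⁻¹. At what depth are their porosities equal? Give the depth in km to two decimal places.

0.61 km

Set φ₀ₐ e^(−cₐz) = φ₀ᵦ e^(−cᵦz) ⇒ ln(φ₀ₐ/φ₀ᵦ) = (cₐ − cᵦ)·z
z = ln(0.62/0.58) / (0.61 − 0.5) = 0.0667 / 0.11 = 0.606 km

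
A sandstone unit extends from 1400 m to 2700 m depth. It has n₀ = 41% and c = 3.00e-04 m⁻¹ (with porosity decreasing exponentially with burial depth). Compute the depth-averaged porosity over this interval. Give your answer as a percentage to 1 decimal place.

Working in km (1 km = 1000 m; c in km⁻¹ = c in m⁻¹ × 1000):
⟨n⟩ = (1/(Z₂−Z₁)) ∫ n₀ e^(−cZ) dZ = n₀·(e^(−c·Z₁) − e^(−c·Z₂)) / (c·(Z₂−Z₁))
e^(−0.3×1.4) = 0.6570; e^(−0.3×2.7) = 0.4449
⟨n⟩ = 0.41 × (0.6570 − 0.4449) / (0.3 × 1.3) = 0.41 × 0.5441 = 0.2231

22.3%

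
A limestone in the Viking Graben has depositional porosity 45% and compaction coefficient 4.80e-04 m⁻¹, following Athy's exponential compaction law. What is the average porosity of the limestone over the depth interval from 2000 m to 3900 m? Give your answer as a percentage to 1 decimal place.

11.3%

Working in km (1 km = 1000 m; c in km⁻¹ = c in m⁻¹ × 1000):
⟨phi⟩ = (1/(Z₂−Z₁)) ∫ phi₀ e^(−cZ) dZ = phi₀·(e^(−c·Z₁) − e^(−c·Z₂)) / (c·(Z₂−Z₁))
e^(−0.48×2) = 0.3829; e^(−0.48×3.9) = 0.1538
⟨phi⟩ = 0.45 × (0.3829 − 0.1538) / (0.48 × 1.9) = 0.45 × 0.2512 = 0.1130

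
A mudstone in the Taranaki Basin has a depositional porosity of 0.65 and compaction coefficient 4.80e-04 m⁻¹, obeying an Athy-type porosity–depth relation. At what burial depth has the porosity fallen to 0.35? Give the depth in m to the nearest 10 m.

Working in km (1 km = 1000 m; β in km⁻¹ = β in m⁻¹ × 1000):
Invert Athy's law: Z = ln(n₀/n) / β
Z = ln(0.65/0.35) / 0.48 = ln(1.857) / 0.48 = 0.6190 / 0.48 = 1.290 km

1290 m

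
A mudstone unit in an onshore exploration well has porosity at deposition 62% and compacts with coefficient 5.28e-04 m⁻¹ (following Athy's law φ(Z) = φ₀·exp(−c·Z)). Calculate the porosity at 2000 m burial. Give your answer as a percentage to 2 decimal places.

21.57%

Working in km (1 km = 1000 m; c in km⁻¹ = c in m⁻¹ × 1000):
φ = φ₀·exp(−c·Z) = 0.62 × exp(−0.528 × 2) = 0.62 × exp(−1.056)
  = 0.62 × 0.3478 = 0.2157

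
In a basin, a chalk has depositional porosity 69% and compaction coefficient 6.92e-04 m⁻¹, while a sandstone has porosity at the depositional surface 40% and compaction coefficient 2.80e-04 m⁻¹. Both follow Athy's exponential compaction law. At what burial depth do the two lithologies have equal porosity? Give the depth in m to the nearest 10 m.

Working in km (1 km = 1000 m; c in km⁻¹ = c in m⁻¹ × 1000):
Set phi₀ₐ e^(−cₐZ) = phi₀ᵦ e^(−cᵦZ) ⇒ ln(phi₀ₐ/phi₀ᵦ) = (cₐ − cᵦ)·Z
Z = ln(0.69/0.4) / (0.692 − 0.28) = 0.5452 / 0.412 = 1.323 km

1320 m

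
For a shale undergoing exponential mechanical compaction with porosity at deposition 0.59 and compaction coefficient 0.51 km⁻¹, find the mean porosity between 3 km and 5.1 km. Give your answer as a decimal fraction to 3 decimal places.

⟨phi⟩ = (1/(d₂−d₁)) ∫ phi₀ e^(−kd) dd = phi₀·(e^(−k·d₁) − e^(−k·d₂)) / (k·(d₂−d₁))
e^(−0.51×3) = 0.2165; e^(−0.51×5.1) = 0.0742
⟨phi⟩ = 0.59 × (0.2165 − 0.0742) / (0.51 × 2.1) = 0.59 × 0.1329 = 0.0784

0.078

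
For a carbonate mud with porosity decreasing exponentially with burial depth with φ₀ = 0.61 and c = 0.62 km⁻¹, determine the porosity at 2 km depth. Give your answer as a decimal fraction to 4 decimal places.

0.1765

φ = φ₀·exp(−c·z) = 0.61 × exp(−0.62 × 2) = 0.61 × exp(−1.24)
  = 0.61 × 0.2894 = 0.1765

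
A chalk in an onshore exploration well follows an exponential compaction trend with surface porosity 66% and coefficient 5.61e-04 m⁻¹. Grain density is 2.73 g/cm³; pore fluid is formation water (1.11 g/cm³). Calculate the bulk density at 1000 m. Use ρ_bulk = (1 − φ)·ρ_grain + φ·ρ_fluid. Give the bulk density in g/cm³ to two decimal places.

Working in km (1 km = 1000 m; c in km⁻¹ = c in m⁻¹ × 1000):
Porosity at depth: n = 0.66·exp(−0.561×1) = 0.66×0.5706 = 0.3766
Bulk density: ρ_b = (1−n)ρ_g + n·ρ_f = 0.6234×2.73 + 0.3766×1.11
       = 1.702 + 0.418 = 2.120 g/cm³

2.12 g/cm³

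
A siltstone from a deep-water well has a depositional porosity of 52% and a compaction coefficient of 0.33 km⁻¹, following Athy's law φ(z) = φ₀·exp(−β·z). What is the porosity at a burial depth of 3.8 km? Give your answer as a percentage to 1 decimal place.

14.8%

φ = φ₀·exp(−β·z) = 0.52 × exp(−0.33 × 3.8) = 0.52 × exp(−1.254)
  = 0.52 × 0.2854 = 0.1484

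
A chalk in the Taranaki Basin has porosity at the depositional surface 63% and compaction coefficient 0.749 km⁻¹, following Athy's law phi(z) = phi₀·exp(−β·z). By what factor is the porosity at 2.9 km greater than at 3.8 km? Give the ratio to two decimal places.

phi(z₁)/phi(z₂) = e^(−β·z₁)/e^(−β·z₂) = e^{β(z₂−z₁)}
= exp(0.749 × 0.9) = exp(0.6741) = 1.9623

1.96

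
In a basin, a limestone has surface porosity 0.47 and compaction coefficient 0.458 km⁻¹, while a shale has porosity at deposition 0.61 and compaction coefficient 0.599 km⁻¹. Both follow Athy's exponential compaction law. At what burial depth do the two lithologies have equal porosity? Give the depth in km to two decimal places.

Set φ₀ₐ e^(−βₐd) = φ₀ᵦ e^(−βᵦd) ⇒ ln(φ₀ₐ/φ₀ᵦ) = (βₐ − βᵦ)·d
d = ln(0.47/0.61) / (0.458 − 0.599) = -0.2607 / -0.141 = 1.849 km

1.85 km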